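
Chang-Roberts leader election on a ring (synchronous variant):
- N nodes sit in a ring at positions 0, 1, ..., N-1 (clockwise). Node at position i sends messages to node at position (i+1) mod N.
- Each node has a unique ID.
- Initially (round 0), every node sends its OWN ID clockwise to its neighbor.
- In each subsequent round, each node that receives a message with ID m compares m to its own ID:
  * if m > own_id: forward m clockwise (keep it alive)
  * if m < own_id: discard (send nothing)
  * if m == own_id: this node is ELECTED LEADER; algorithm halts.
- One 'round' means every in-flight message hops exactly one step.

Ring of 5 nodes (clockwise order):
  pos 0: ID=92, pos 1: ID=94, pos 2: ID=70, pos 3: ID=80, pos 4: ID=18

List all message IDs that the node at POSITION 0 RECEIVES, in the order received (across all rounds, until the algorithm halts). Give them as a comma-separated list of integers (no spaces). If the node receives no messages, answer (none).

Round 1: pos1(id94) recv 92: drop; pos2(id70) recv 94: fwd; pos3(id80) recv 70: drop; pos4(id18) recv 80: fwd; pos0(id92) recv 18: drop
Round 2: pos3(id80) recv 94: fwd; pos0(id92) recv 80: drop
Round 3: pos4(id18) recv 94: fwd
Round 4: pos0(id92) recv 94: fwd
Round 5: pos1(id94) recv 94: ELECTED

Answer: 18,80,94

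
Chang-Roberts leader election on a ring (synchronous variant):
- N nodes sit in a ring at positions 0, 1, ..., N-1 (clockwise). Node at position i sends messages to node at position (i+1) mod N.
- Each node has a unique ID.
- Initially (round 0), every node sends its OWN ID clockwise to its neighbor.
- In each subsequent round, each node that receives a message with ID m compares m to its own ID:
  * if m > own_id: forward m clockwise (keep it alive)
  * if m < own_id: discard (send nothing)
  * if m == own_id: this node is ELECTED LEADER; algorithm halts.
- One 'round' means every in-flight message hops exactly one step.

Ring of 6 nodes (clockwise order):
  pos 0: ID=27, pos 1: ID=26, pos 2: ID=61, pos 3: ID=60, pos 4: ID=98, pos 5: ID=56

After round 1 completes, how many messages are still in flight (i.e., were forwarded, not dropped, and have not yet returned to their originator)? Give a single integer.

Round 1: pos1(id26) recv 27: fwd; pos2(id61) recv 26: drop; pos3(id60) recv 61: fwd; pos4(id98) recv 60: drop; pos5(id56) recv 98: fwd; pos0(id27) recv 56: fwd
After round 1: 4 messages still in flight

Answer: 4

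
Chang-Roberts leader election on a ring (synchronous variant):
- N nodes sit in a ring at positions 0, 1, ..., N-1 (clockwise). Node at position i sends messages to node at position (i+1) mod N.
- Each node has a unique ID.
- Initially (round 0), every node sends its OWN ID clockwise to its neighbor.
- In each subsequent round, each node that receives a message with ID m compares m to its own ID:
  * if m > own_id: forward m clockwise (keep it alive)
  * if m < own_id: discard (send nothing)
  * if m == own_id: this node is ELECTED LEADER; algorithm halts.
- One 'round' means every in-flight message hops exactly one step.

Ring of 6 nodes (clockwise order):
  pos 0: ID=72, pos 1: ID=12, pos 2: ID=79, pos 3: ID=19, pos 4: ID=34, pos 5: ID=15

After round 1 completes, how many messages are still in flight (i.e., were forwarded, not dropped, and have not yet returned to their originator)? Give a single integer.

Round 1: pos1(id12) recv 72: fwd; pos2(id79) recv 12: drop; pos3(id19) recv 79: fwd; pos4(id34) recv 19: drop; pos5(id15) recv 34: fwd; pos0(id72) recv 15: drop
After round 1: 3 messages still in flight

Answer: 3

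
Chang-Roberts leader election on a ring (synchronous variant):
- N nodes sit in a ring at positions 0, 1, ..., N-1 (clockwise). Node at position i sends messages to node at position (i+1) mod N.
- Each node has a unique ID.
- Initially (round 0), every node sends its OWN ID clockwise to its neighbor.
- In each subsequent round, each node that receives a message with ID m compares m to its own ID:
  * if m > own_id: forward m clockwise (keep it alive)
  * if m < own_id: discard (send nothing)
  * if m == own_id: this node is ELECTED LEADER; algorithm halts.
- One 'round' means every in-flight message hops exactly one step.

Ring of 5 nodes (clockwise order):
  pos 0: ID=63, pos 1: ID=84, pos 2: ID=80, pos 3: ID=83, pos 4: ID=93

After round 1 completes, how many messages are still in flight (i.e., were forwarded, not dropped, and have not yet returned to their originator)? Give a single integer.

Answer: 2

Derivation:
Round 1: pos1(id84) recv 63: drop; pos2(id80) recv 84: fwd; pos3(id83) recv 80: drop; pos4(id93) recv 83: drop; pos0(id63) recv 93: fwd
After round 1: 2 messages still in flight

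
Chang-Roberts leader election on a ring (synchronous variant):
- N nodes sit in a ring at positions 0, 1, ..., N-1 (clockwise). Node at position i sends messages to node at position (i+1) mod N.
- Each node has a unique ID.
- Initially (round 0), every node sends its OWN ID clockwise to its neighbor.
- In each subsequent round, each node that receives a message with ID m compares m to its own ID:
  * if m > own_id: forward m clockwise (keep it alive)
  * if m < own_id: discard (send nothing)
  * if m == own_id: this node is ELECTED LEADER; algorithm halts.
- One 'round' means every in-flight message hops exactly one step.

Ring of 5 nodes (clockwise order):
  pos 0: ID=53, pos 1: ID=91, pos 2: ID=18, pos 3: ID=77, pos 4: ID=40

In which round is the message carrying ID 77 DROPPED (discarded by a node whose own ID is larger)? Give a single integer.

Round 1: pos1(id91) recv 53: drop; pos2(id18) recv 91: fwd; pos3(id77) recv 18: drop; pos4(id40) recv 77: fwd; pos0(id53) recv 40: drop
Round 2: pos3(id77) recv 91: fwd; pos0(id53) recv 77: fwd
Round 3: pos4(id40) recv 91: fwd; pos1(id91) recv 77: drop
Round 4: pos0(id53) recv 91: fwd
Round 5: pos1(id91) recv 91: ELECTED
Message ID 77 originates at pos 3; dropped at pos 1 in round 3

Answer: 3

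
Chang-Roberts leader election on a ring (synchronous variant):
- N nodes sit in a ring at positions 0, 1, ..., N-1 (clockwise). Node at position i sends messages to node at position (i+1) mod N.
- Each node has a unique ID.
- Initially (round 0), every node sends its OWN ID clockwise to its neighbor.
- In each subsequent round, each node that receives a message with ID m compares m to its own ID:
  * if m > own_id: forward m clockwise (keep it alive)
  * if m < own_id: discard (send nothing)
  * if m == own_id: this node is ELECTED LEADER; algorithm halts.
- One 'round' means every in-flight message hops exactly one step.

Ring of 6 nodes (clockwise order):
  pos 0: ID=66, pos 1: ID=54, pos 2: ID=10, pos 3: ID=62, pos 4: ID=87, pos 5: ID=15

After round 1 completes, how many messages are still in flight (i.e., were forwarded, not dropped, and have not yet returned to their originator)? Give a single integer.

Answer: 3

Derivation:
Round 1: pos1(id54) recv 66: fwd; pos2(id10) recv 54: fwd; pos3(id62) recv 10: drop; pos4(id87) recv 62: drop; pos5(id15) recv 87: fwd; pos0(id66) recv 15: drop
After round 1: 3 messages still in flight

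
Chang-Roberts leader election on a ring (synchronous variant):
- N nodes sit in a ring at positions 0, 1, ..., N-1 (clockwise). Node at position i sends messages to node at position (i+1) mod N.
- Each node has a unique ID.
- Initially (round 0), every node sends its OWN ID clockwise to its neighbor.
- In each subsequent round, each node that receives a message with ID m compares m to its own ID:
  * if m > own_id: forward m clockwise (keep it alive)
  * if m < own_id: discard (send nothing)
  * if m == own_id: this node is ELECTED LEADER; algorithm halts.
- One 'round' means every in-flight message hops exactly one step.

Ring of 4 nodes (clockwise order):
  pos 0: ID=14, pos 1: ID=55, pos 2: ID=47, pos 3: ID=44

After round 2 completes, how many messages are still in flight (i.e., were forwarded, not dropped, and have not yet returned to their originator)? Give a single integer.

Answer: 2

Derivation:
Round 1: pos1(id55) recv 14: drop; pos2(id47) recv 55: fwd; pos3(id44) recv 47: fwd; pos0(id14) recv 44: fwd
Round 2: pos3(id44) recv 55: fwd; pos0(id14) recv 47: fwd; pos1(id55) recv 44: drop
After round 2: 2 messages still in flight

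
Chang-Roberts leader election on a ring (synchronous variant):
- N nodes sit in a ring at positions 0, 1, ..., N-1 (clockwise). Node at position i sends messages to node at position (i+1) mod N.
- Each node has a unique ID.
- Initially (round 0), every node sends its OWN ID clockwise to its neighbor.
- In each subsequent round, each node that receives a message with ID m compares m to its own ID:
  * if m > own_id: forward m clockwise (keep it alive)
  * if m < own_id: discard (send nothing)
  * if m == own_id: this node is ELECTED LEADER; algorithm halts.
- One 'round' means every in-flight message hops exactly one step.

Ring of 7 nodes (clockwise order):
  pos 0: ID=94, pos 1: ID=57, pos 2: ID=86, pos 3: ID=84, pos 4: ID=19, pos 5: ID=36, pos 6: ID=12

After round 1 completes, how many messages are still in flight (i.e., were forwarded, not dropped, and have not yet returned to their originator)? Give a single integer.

Round 1: pos1(id57) recv 94: fwd; pos2(id86) recv 57: drop; pos3(id84) recv 86: fwd; pos4(id19) recv 84: fwd; pos5(id36) recv 19: drop; pos6(id12) recv 36: fwd; pos0(id94) recv 12: drop
After round 1: 4 messages still in flight

Answer: 4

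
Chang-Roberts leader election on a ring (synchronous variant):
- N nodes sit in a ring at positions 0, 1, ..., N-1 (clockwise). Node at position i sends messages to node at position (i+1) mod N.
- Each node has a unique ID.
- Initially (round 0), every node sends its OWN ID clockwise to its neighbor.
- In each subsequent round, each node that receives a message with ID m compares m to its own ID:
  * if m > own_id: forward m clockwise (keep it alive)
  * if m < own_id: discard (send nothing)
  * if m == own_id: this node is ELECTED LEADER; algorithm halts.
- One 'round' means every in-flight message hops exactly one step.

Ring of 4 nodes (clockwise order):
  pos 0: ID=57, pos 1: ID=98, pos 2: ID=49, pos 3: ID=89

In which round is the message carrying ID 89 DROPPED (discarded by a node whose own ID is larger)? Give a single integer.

Answer: 2

Derivation:
Round 1: pos1(id98) recv 57: drop; pos2(id49) recv 98: fwd; pos3(id89) recv 49: drop; pos0(id57) recv 89: fwd
Round 2: pos3(id89) recv 98: fwd; pos1(id98) recv 89: drop
Round 3: pos0(id57) recv 98: fwd
Round 4: pos1(id98) recv 98: ELECTED
Message ID 89 originates at pos 3; dropped at pos 1 in round 2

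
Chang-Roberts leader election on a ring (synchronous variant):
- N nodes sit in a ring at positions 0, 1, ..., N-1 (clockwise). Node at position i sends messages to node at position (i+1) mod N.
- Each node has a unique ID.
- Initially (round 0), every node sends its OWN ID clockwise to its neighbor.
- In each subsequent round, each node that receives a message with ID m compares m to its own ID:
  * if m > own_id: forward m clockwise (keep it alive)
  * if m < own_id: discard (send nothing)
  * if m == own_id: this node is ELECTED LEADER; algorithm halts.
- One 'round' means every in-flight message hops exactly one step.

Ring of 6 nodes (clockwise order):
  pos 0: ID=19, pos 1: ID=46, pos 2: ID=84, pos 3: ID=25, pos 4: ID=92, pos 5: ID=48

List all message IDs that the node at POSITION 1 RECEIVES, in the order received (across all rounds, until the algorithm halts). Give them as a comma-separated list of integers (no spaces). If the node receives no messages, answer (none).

Answer: 19,48,92

Derivation:
Round 1: pos1(id46) recv 19: drop; pos2(id84) recv 46: drop; pos3(id25) recv 84: fwd; pos4(id92) recv 25: drop; pos5(id48) recv 92: fwd; pos0(id19) recv 48: fwd
Round 2: pos4(id92) recv 84: drop; pos0(id19) recv 92: fwd; pos1(id46) recv 48: fwd
Round 3: pos1(id46) recv 92: fwd; pos2(id84) recv 48: drop
Round 4: pos2(id84) recv 92: fwd
Round 5: pos3(id25) recv 92: fwd
Round 6: pos4(id92) recv 92: ELECTED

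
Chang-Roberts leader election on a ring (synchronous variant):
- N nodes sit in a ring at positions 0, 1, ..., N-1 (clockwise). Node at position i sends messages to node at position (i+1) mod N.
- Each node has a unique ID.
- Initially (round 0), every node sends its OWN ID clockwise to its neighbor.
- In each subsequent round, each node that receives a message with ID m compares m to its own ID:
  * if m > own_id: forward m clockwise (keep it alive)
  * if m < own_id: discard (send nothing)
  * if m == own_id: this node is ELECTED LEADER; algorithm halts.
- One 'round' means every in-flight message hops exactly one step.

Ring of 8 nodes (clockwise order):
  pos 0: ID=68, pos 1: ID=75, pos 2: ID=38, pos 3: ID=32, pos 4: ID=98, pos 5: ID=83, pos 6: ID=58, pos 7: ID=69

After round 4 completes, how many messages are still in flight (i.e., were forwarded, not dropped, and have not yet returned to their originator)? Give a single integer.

Answer: 2

Derivation:
Round 1: pos1(id75) recv 68: drop; pos2(id38) recv 75: fwd; pos3(id32) recv 38: fwd; pos4(id98) recv 32: drop; pos5(id83) recv 98: fwd; pos6(id58) recv 83: fwd; pos7(id69) recv 58: drop; pos0(id68) recv 69: fwd
Round 2: pos3(id32) recv 75: fwd; pos4(id98) recv 38: drop; pos6(id58) recv 98: fwd; pos7(id69) recv 83: fwd; pos1(id75) recv 69: drop
Round 3: pos4(id98) recv 75: drop; pos7(id69) recv 98: fwd; pos0(id68) recv 83: fwd
Round 4: pos0(id68) recv 98: fwd; pos1(id75) recv 83: fwd
After round 4: 2 messages still in flight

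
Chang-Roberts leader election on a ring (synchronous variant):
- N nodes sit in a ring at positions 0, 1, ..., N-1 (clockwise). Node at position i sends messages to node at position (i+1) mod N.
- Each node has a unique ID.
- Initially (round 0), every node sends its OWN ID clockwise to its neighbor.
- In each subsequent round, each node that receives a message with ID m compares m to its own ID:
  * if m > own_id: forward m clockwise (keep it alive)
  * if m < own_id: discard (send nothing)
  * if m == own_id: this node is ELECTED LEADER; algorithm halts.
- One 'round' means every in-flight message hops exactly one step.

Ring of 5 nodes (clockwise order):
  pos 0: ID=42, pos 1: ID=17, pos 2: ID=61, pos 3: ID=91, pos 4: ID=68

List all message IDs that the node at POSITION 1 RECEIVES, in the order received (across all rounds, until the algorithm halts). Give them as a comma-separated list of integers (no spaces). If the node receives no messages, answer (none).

Round 1: pos1(id17) recv 42: fwd; pos2(id61) recv 17: drop; pos3(id91) recv 61: drop; pos4(id68) recv 91: fwd; pos0(id42) recv 68: fwd
Round 2: pos2(id61) recv 42: drop; pos0(id42) recv 91: fwd; pos1(id17) recv 68: fwd
Round 3: pos1(id17) recv 91: fwd; pos2(id61) recv 68: fwd
Round 4: pos2(id61) recv 91: fwd; pos3(id91) recv 68: drop
Round 5: pos3(id91) recv 91: ELECTED

Answer: 42,68,91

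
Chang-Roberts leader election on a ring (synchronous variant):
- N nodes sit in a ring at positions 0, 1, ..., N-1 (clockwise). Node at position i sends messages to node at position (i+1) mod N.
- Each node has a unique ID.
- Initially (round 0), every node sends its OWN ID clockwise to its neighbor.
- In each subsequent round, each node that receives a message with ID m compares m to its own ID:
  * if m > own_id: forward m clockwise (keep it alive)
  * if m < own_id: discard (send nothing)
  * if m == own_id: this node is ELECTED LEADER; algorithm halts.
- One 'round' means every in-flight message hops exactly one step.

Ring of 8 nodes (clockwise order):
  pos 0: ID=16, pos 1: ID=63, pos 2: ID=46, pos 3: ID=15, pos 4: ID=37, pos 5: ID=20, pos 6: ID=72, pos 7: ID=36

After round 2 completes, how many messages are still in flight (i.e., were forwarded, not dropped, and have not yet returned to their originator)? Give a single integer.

Round 1: pos1(id63) recv 16: drop; pos2(id46) recv 63: fwd; pos3(id15) recv 46: fwd; pos4(id37) recv 15: drop; pos5(id20) recv 37: fwd; pos6(id72) recv 20: drop; pos7(id36) recv 72: fwd; pos0(id16) recv 36: fwd
Round 2: pos3(id15) recv 63: fwd; pos4(id37) recv 46: fwd; pos6(id72) recv 37: drop; pos0(id16) recv 72: fwd; pos1(id63) recv 36: drop
After round 2: 3 messages still in flight

Answer: 3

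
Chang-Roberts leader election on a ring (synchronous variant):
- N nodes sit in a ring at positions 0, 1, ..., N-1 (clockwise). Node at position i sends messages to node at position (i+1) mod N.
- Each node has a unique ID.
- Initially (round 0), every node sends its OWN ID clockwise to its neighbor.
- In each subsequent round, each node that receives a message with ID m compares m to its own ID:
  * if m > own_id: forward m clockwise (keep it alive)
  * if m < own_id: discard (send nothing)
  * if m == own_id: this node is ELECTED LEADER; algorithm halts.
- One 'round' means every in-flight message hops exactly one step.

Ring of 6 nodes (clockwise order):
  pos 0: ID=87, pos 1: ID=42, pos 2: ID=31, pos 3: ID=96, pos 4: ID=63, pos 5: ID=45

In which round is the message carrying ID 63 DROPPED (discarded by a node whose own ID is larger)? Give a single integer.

Answer: 2

Derivation:
Round 1: pos1(id42) recv 87: fwd; pos2(id31) recv 42: fwd; pos3(id96) recv 31: drop; pos4(id63) recv 96: fwd; pos5(id45) recv 63: fwd; pos0(id87) recv 45: drop
Round 2: pos2(id31) recv 87: fwd; pos3(id96) recv 42: drop; pos5(id45) recv 96: fwd; pos0(id87) recv 63: drop
Round 3: pos3(id96) recv 87: drop; pos0(id87) recv 96: fwd
Round 4: pos1(id42) recv 96: fwd
Round 5: pos2(id31) recv 96: fwd
Round 6: pos3(id96) recv 96: ELECTED
Message ID 63 originates at pos 4; dropped at pos 0 in round 2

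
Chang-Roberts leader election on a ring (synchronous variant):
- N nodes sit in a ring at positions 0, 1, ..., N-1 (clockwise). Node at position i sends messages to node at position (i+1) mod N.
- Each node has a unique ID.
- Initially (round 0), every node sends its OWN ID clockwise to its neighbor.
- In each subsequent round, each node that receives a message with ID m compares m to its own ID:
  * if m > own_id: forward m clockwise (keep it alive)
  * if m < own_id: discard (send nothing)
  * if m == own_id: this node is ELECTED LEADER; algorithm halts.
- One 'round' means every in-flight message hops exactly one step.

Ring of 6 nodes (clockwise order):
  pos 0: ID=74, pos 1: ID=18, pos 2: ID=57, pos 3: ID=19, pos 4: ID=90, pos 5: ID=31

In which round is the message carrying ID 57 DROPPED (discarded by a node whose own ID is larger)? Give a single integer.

Round 1: pos1(id18) recv 74: fwd; pos2(id57) recv 18: drop; pos3(id19) recv 57: fwd; pos4(id90) recv 19: drop; pos5(id31) recv 90: fwd; pos0(id74) recv 31: drop
Round 2: pos2(id57) recv 74: fwd; pos4(id90) recv 57: drop; pos0(id74) recv 90: fwd
Round 3: pos3(id19) recv 74: fwd; pos1(id18) recv 90: fwd
Round 4: pos4(id90) recv 74: drop; pos2(id57) recv 90: fwd
Round 5: pos3(id19) recv 90: fwd
Round 6: pos4(id90) recv 90: ELECTED
Message ID 57 originates at pos 2; dropped at pos 4 in round 2

Answer: 2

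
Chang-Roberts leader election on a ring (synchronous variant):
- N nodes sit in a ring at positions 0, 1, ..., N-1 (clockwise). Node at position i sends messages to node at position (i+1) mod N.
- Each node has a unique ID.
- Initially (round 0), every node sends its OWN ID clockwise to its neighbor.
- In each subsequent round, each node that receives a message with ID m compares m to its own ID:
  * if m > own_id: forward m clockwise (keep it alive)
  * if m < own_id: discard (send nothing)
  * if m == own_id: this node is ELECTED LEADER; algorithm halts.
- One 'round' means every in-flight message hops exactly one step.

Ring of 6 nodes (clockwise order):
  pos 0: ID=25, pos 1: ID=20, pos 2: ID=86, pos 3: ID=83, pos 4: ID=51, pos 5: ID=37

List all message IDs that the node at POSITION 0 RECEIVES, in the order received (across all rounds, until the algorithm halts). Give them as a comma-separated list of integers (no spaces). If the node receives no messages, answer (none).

Round 1: pos1(id20) recv 25: fwd; pos2(id86) recv 20: drop; pos3(id83) recv 86: fwd; pos4(id51) recv 83: fwd; pos5(id37) recv 51: fwd; pos0(id25) recv 37: fwd
Round 2: pos2(id86) recv 25: drop; pos4(id51) recv 86: fwd; pos5(id37) recv 83: fwd; pos0(id25) recv 51: fwd; pos1(id20) recv 37: fwd
Round 3: pos5(id37) recv 86: fwd; pos0(id25) recv 83: fwd; pos1(id20) recv 51: fwd; pos2(id86) recv 37: drop
Round 4: pos0(id25) recv 86: fwd; pos1(id20) recv 83: fwd; pos2(id86) recv 51: drop
Round 5: pos1(id20) recv 86: fwd; pos2(id86) recv 83: drop
Round 6: pos2(id86) recv 86: ELECTED

Answer: 37,51,83,86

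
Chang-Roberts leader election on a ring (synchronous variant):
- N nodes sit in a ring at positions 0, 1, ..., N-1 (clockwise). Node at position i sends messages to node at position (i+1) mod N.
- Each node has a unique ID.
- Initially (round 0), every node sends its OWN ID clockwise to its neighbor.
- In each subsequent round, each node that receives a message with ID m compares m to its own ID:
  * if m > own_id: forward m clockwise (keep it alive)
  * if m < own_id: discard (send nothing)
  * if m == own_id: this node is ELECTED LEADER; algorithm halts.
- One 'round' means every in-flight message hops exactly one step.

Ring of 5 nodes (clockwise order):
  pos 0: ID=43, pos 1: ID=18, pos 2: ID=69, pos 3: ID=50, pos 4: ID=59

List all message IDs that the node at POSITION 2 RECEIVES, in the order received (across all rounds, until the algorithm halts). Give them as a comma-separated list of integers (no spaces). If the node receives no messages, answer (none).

Answer: 18,43,59,69

Derivation:
Round 1: pos1(id18) recv 43: fwd; pos2(id69) recv 18: drop; pos3(id50) recv 69: fwd; pos4(id59) recv 50: drop; pos0(id43) recv 59: fwd
Round 2: pos2(id69) recv 43: drop; pos4(id59) recv 69: fwd; pos1(id18) recv 59: fwd
Round 3: pos0(id43) recv 69: fwd; pos2(id69) recv 59: drop
Round 4: pos1(id18) recv 69: fwd
Round 5: pos2(id69) recv 69: ELECTED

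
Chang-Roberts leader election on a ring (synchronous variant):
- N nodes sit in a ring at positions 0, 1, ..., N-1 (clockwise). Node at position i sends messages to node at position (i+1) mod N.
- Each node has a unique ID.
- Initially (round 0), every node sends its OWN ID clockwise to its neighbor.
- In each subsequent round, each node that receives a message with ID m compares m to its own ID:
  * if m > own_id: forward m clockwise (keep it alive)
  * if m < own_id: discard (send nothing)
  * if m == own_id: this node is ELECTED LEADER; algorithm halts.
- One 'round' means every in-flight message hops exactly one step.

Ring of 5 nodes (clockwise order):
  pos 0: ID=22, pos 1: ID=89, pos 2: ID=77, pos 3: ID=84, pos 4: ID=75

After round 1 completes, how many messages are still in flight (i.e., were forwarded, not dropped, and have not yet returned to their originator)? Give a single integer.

Answer: 3

Derivation:
Round 1: pos1(id89) recv 22: drop; pos2(id77) recv 89: fwd; pos3(id84) recv 77: drop; pos4(id75) recv 84: fwd; pos0(id22) recv 75: fwd
After round 1: 3 messages still in flight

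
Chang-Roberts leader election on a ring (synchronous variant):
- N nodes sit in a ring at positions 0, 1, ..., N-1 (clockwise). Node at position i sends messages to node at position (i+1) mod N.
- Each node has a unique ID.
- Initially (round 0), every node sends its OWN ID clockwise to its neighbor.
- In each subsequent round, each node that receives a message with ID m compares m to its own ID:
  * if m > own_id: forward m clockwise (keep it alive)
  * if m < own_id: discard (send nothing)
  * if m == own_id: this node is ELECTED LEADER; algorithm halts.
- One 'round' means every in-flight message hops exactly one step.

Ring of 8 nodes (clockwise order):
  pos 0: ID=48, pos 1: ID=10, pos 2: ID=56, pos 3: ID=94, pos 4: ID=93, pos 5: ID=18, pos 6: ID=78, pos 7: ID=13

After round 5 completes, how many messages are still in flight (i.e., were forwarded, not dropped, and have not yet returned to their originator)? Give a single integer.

Answer: 2

Derivation:
Round 1: pos1(id10) recv 48: fwd; pos2(id56) recv 10: drop; pos3(id94) recv 56: drop; pos4(id93) recv 94: fwd; pos5(id18) recv 93: fwd; pos6(id78) recv 18: drop; pos7(id13) recv 78: fwd; pos0(id48) recv 13: drop
Round 2: pos2(id56) recv 48: drop; pos5(id18) recv 94: fwd; pos6(id78) recv 93: fwd; pos0(id48) recv 78: fwd
Round 3: pos6(id78) recv 94: fwd; pos7(id13) recv 93: fwd; pos1(id10) recv 78: fwd
Round 4: pos7(id13) recv 94: fwd; pos0(id48) recv 93: fwd; pos2(id56) recv 78: fwd
Round 5: pos0(id48) recv 94: fwd; pos1(id10) recv 93: fwd; pos3(id94) recv 78: drop
After round 5: 2 messages still in flight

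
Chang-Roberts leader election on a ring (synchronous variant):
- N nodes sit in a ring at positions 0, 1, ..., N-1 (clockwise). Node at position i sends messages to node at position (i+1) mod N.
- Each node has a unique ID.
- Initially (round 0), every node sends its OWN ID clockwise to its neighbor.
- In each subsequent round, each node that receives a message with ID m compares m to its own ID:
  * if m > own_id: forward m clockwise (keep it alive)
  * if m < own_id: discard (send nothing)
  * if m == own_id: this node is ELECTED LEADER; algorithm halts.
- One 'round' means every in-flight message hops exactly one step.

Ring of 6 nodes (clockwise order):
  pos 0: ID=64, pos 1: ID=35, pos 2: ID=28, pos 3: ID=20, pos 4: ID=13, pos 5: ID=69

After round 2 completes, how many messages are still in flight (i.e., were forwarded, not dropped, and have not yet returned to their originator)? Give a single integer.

Answer: 4

Derivation:
Round 1: pos1(id35) recv 64: fwd; pos2(id28) recv 35: fwd; pos3(id20) recv 28: fwd; pos4(id13) recv 20: fwd; pos5(id69) recv 13: drop; pos0(id64) recv 69: fwd
Round 2: pos2(id28) recv 64: fwd; pos3(id20) recv 35: fwd; pos4(id13) recv 28: fwd; pos5(id69) recv 20: drop; pos1(id35) recv 69: fwd
After round 2: 4 messages still in flight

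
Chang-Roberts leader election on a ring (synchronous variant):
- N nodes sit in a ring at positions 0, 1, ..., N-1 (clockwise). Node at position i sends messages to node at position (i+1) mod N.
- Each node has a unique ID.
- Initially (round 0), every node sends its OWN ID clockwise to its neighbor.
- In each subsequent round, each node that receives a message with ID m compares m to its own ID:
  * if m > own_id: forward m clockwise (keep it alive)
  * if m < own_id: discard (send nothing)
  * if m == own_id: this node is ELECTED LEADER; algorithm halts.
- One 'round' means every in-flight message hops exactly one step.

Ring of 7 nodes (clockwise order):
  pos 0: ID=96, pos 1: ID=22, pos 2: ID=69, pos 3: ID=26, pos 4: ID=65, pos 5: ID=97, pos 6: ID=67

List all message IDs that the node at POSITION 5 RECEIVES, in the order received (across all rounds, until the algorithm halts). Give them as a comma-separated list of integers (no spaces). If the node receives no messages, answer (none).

Answer: 65,69,96,97

Derivation:
Round 1: pos1(id22) recv 96: fwd; pos2(id69) recv 22: drop; pos3(id26) recv 69: fwd; pos4(id65) recv 26: drop; pos5(id97) recv 65: drop; pos6(id67) recv 97: fwd; pos0(id96) recv 67: drop
Round 2: pos2(id69) recv 96: fwd; pos4(id65) recv 69: fwd; pos0(id96) recv 97: fwd
Round 3: pos3(id26) recv 96: fwd; pos5(id97) recv 69: drop; pos1(id22) recv 97: fwd
Round 4: pos4(id65) recv 96: fwd; pos2(id69) recv 97: fwd
Round 5: pos5(id97) recv 96: drop; pos3(id26) recv 97: fwd
Round 6: pos4(id65) recv 97: fwd
Round 7: pos5(id97) recv 97: ELECTED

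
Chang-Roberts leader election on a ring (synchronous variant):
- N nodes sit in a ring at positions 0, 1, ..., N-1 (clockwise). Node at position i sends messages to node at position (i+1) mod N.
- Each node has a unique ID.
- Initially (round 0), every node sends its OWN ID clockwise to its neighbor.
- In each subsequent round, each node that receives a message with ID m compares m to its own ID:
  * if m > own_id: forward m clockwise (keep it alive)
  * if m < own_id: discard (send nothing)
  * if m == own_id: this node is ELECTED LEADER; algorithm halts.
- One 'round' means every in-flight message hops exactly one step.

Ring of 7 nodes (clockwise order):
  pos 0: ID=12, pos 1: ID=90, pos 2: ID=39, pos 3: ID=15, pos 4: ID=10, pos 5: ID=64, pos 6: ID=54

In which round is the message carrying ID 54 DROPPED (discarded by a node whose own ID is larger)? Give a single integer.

Round 1: pos1(id90) recv 12: drop; pos2(id39) recv 90: fwd; pos3(id15) recv 39: fwd; pos4(id10) recv 15: fwd; pos5(id64) recv 10: drop; pos6(id54) recv 64: fwd; pos0(id12) recv 54: fwd
Round 2: pos3(id15) recv 90: fwd; pos4(id10) recv 39: fwd; pos5(id64) recv 15: drop; pos0(id12) recv 64: fwd; pos1(id90) recv 54: drop
Round 3: pos4(id10) recv 90: fwd; pos5(id64) recv 39: drop; pos1(id90) recv 64: drop
Round 4: pos5(id64) recv 90: fwd
Round 5: pos6(id54) recv 90: fwd
Round 6: pos0(id12) recv 90: fwd
Round 7: pos1(id90) recv 90: ELECTED
Message ID 54 originates at pos 6; dropped at pos 1 in round 2

Answer: 2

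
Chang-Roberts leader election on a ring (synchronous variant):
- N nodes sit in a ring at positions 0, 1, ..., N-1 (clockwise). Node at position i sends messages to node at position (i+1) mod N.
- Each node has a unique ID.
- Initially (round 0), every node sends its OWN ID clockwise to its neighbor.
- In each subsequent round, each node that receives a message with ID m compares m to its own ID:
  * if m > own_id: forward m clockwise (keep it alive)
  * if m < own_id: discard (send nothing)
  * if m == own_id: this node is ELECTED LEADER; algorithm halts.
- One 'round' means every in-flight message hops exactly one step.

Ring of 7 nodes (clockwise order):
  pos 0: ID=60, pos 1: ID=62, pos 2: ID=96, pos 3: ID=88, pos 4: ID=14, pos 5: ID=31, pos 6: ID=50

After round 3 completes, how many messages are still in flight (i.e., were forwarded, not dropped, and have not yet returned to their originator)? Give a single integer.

Round 1: pos1(id62) recv 60: drop; pos2(id96) recv 62: drop; pos3(id88) recv 96: fwd; pos4(id14) recv 88: fwd; pos5(id31) recv 14: drop; pos6(id50) recv 31: drop; pos0(id60) recv 50: drop
Round 2: pos4(id14) recv 96: fwd; pos5(id31) recv 88: fwd
Round 3: pos5(id31) recv 96: fwd; pos6(id50) recv 88: fwd
After round 3: 2 messages still in flight

Answer: 2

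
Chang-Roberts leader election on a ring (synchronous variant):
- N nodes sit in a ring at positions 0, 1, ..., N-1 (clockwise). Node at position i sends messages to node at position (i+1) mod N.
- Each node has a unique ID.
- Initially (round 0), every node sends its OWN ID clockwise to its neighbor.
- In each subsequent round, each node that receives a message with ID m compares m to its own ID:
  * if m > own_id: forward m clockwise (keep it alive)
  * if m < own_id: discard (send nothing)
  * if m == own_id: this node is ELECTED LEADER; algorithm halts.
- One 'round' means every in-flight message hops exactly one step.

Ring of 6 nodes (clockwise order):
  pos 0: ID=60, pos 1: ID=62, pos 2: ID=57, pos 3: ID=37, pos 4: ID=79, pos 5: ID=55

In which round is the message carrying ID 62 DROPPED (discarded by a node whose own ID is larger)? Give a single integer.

Answer: 3

Derivation:
Round 1: pos1(id62) recv 60: drop; pos2(id57) recv 62: fwd; pos3(id37) recv 57: fwd; pos4(id79) recv 37: drop; pos5(id55) recv 79: fwd; pos0(id60) recv 55: drop
Round 2: pos3(id37) recv 62: fwd; pos4(id79) recv 57: drop; pos0(id60) recv 79: fwd
Round 3: pos4(id79) recv 62: drop; pos1(id62) recv 79: fwd
Round 4: pos2(id57) recv 79: fwd
Round 5: pos3(id37) recv 79: fwd
Round 6: pos4(id79) recv 79: ELECTED
Message ID 62 originates at pos 1; dropped at pos 4 in round 3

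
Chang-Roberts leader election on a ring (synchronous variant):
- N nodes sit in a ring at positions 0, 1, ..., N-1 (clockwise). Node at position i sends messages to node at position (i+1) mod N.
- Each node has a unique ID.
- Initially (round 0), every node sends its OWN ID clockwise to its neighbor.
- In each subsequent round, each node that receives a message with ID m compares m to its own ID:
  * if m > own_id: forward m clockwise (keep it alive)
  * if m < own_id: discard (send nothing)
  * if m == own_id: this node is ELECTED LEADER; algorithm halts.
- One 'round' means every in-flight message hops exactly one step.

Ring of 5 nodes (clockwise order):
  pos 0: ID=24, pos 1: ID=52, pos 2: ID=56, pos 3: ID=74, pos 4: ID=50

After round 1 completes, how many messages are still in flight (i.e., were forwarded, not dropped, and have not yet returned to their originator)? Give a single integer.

Round 1: pos1(id52) recv 24: drop; pos2(id56) recv 52: drop; pos3(id74) recv 56: drop; pos4(id50) recv 74: fwd; pos0(id24) recv 50: fwd
After round 1: 2 messages still in flight

Answer: 2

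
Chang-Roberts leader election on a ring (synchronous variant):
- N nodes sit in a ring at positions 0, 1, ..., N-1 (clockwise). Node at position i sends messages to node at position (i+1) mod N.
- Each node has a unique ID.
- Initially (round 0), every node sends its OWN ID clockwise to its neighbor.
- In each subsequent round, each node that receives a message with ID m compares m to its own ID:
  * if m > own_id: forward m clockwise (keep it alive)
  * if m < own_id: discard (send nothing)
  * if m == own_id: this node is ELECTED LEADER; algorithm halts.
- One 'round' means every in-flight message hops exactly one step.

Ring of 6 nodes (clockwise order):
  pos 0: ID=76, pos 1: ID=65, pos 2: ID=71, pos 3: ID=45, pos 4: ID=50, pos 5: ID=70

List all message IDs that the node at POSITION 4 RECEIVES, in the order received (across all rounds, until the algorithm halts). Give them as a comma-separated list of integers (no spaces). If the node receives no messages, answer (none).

Answer: 45,71,76

Derivation:
Round 1: pos1(id65) recv 76: fwd; pos2(id71) recv 65: drop; pos3(id45) recv 71: fwd; pos4(id50) recv 45: drop; pos5(id70) recv 50: drop; pos0(id76) recv 70: drop
Round 2: pos2(id71) recv 76: fwd; pos4(id50) recv 71: fwd
Round 3: pos3(id45) recv 76: fwd; pos5(id70) recv 71: fwd
Round 4: pos4(id50) recv 76: fwd; pos0(id76) recv 71: drop
Round 5: pos5(id70) recv 76: fwd
Round 6: pos0(id76) recv 76: ELECTED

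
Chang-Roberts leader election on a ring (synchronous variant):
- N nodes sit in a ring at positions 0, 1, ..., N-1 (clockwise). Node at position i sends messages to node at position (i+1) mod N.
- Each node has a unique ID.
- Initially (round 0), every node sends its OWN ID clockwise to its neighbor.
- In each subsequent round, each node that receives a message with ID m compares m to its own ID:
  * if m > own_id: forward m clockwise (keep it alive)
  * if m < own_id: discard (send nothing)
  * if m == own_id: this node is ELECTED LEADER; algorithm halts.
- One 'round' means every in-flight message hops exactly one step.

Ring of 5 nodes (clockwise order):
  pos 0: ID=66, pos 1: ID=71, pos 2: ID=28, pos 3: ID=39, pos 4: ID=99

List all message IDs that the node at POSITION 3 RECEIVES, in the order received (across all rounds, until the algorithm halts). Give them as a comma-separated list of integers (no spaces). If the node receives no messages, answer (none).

Answer: 28,71,99

Derivation:
Round 1: pos1(id71) recv 66: drop; pos2(id28) recv 71: fwd; pos3(id39) recv 28: drop; pos4(id99) recv 39: drop; pos0(id66) recv 99: fwd
Round 2: pos3(id39) recv 71: fwd; pos1(id71) recv 99: fwd
Round 3: pos4(id99) recv 71: drop; pos2(id28) recv 99: fwd
Round 4: pos3(id39) recv 99: fwd
Round 5: pos4(id99) recv 99: ELECTED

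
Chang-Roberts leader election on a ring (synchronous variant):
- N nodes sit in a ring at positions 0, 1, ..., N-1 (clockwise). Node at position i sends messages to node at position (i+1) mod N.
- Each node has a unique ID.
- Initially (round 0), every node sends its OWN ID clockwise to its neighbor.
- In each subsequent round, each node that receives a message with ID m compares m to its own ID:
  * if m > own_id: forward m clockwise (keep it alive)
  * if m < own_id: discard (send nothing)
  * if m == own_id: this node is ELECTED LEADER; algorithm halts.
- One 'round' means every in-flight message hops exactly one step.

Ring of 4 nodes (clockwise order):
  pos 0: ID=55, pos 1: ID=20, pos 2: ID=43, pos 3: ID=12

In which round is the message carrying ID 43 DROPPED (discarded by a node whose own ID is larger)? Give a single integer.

Answer: 2

Derivation:
Round 1: pos1(id20) recv 55: fwd; pos2(id43) recv 20: drop; pos3(id12) recv 43: fwd; pos0(id55) recv 12: drop
Round 2: pos2(id43) recv 55: fwd; pos0(id55) recv 43: drop
Round 3: pos3(id12) recv 55: fwd
Round 4: pos0(id55) recv 55: ELECTED
Message ID 43 originates at pos 2; dropped at pos 0 in round 2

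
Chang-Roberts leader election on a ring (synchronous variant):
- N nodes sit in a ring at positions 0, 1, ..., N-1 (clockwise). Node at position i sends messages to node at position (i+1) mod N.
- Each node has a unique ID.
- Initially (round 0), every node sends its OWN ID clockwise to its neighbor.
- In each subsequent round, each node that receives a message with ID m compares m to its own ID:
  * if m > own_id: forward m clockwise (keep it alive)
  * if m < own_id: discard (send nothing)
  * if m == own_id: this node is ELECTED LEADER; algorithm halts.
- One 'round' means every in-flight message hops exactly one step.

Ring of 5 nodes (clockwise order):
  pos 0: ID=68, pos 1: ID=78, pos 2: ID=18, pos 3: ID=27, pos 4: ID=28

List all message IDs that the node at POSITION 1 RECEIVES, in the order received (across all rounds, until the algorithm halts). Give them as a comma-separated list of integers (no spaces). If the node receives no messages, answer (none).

Round 1: pos1(id78) recv 68: drop; pos2(id18) recv 78: fwd; pos3(id27) recv 18: drop; pos4(id28) recv 27: drop; pos0(id68) recv 28: drop
Round 2: pos3(id27) recv 78: fwd
Round 3: pos4(id28) recv 78: fwd
Round 4: pos0(id68) recv 78: fwd
Round 5: pos1(id78) recv 78: ELECTED

Answer: 68,78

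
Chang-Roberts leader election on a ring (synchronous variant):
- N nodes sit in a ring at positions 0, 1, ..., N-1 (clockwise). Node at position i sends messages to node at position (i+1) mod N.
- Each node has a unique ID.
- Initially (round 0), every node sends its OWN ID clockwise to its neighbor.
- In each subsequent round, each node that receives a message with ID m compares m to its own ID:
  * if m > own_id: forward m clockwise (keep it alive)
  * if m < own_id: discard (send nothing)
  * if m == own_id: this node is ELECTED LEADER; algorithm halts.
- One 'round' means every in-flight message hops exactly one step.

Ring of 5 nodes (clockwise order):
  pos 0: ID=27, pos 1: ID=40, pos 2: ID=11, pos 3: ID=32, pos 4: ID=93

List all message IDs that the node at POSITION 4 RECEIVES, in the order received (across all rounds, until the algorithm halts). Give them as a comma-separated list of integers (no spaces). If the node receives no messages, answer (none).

Round 1: pos1(id40) recv 27: drop; pos2(id11) recv 40: fwd; pos3(id32) recv 11: drop; pos4(id93) recv 32: drop; pos0(id27) recv 93: fwd
Round 2: pos3(id32) recv 40: fwd; pos1(id40) recv 93: fwd
Round 3: pos4(id93) recv 40: drop; pos2(id11) recv 93: fwd
Round 4: pos3(id32) recv 93: fwd
Round 5: pos4(id93) recv 93: ELECTED

Answer: 32,40,93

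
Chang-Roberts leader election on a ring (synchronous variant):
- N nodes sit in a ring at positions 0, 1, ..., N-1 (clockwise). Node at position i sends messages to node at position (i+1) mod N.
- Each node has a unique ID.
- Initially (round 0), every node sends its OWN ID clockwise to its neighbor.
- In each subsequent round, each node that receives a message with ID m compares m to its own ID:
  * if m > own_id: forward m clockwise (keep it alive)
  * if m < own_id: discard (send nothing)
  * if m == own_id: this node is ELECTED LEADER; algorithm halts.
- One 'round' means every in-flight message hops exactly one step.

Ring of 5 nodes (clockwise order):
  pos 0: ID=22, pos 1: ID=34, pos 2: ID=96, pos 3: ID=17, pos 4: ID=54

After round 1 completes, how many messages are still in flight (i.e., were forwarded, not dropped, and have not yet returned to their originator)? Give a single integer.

Round 1: pos1(id34) recv 22: drop; pos2(id96) recv 34: drop; pos3(id17) recv 96: fwd; pos4(id54) recv 17: drop; pos0(id22) recv 54: fwd
After round 1: 2 messages still in flight

Answer: 2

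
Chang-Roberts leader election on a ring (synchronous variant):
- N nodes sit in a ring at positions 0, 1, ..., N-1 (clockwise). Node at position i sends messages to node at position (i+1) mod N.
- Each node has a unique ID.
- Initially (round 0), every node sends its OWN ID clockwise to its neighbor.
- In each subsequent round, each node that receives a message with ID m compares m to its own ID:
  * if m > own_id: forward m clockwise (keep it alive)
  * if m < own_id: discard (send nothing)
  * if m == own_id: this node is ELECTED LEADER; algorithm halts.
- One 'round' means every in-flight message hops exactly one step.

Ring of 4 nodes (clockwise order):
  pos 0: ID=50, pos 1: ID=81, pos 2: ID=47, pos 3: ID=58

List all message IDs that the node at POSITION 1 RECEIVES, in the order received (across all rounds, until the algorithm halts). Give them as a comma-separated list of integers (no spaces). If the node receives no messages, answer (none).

Round 1: pos1(id81) recv 50: drop; pos2(id47) recv 81: fwd; pos3(id58) recv 47: drop; pos0(id50) recv 58: fwd
Round 2: pos3(id58) recv 81: fwd; pos1(id81) recv 58: drop
Round 3: pos0(id50) recv 81: fwd
Round 4: pos1(id81) recv 81: ELECTED

Answer: 50,58,81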